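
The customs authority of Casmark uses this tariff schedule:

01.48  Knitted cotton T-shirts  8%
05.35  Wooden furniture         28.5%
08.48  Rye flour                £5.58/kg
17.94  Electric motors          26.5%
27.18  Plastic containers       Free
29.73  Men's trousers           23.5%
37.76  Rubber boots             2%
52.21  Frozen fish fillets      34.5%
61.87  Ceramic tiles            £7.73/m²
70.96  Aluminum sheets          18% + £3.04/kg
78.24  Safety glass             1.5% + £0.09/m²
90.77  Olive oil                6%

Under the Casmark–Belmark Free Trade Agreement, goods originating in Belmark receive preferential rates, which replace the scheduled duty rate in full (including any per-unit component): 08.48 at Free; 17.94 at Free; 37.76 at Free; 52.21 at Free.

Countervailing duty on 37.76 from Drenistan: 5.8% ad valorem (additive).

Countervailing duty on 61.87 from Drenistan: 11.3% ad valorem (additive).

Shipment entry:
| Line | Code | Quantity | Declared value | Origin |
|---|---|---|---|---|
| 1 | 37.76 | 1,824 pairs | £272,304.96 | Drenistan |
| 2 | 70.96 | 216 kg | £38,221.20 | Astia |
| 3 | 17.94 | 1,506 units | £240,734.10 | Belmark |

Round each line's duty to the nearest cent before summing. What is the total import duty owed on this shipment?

£28,776.25

Line 1 (37.76, Drenistan, 1,824 pairs, £272,304.96):
Base rate for 37.76 is 2%.
37.76 has an FTA preferential rate, but origin Drenistan is not Belmark; base rate stands.
Additional duty on 37.76 from Drenistan: +5.8%. Applied ad valorem rate: 2% + 5.8% = 7.8%.
Duty = £272,304.96 × 7.8% = £21,239.79.
Line 2 (70.96, Astia, 216 kg, £38,221.20):
Base rate for 70.96 is 18% + £3.04/kg.
Duty = £38,221.20 × 18% + 216 × £3.04 = £7,536.46.
Line 3 (17.94, Belmark, 1,506 units, £240,734.10):
Base rate for 17.94 is 26.5%.
Origin Belmark qualifies under the Casmark–Belmark agreement and 17.94 is covered: preferential rate Free applies instead.
Duty = £240,734.10 × 0% = £0.00.
Total = £21,239.79 + £7,536.46 + £0.00 = £28,776.25.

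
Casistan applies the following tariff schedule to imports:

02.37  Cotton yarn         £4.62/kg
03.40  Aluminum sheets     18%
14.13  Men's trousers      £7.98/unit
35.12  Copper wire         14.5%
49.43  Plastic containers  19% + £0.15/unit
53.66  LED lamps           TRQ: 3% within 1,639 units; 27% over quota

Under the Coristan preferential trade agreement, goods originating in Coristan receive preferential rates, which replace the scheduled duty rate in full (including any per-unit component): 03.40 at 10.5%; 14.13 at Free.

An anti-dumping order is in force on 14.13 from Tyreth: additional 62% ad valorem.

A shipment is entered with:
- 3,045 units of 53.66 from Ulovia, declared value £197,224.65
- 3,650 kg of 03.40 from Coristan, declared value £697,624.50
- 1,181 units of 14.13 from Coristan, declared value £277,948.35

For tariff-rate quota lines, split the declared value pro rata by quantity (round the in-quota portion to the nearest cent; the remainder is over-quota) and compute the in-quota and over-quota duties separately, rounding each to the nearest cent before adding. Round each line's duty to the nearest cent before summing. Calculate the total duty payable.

£101,023.30

Line 1 (53.66, Ulovia, 3,045 units, £197,224.65):
Code 53.66 is under a tariff-rate quota (threshold 1,639 units). In-quota: 1,639 units at 3%; over-quota: 1,406 units at 27%.
Pro-rata value split: in-quota = £197,224.65 × 1,639/3,045 = £106,158.03; over-quota = £197,224.65 − £106,158.03 = £91,066.62.
In-quota duty = £106,158.03 × 3% = £3,184.74. Over-quota duty = £91,066.62 × 27% = £24,587.99.
Line duty = £3,184.74 + £24,587.99 = £27,772.73.
Line 2 (03.40, Coristan, 3,650 kg, £697,624.50):
Base rate for 03.40 is 18%.
Origin Coristan qualifies under the Casistan–Coristan agreement and 03.40 is covered: preferential rate 10.5% applies instead.
Duty = £697,624.50 × 10.5% = £73,250.57.
Line 3 (14.13, Coristan, 1,181 units, £277,948.35):
Base rate for 14.13 is £7.98/unit.
Origin Coristan qualifies under the Casistan–Coristan agreement and 14.13 is covered: preferential rate Free applies instead.
The additional-duty order on 14.13 targets Tyreth, not Coristan; it does not apply.
Duty = £277,948.35 × 0% = £0.00.
Total = £27,772.73 + £73,250.57 + £0.00 = £101,023.30.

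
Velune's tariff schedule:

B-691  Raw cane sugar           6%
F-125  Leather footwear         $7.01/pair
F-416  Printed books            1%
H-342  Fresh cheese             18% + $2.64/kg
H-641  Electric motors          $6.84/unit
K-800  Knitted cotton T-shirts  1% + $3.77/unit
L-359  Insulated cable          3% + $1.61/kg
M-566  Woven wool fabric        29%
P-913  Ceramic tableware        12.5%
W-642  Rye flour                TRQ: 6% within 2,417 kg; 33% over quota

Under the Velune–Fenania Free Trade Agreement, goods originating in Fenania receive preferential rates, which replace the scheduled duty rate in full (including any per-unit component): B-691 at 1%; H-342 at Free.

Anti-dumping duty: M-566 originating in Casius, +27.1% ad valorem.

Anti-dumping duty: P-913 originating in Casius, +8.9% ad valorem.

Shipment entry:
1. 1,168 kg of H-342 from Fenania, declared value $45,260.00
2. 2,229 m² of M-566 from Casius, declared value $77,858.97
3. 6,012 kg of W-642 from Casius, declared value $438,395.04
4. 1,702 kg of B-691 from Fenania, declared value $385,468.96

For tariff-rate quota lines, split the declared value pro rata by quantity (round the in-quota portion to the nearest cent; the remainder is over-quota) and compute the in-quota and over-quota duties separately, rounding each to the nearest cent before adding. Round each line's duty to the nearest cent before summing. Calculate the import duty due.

$144,617.07

Line 1 (H-342, Fenania, 1,168 kg, $45,260.00):
Base rate for H-342 is 18% + $2.64/kg.
Origin Fenania qualifies under the Velune–Fenania agreement and H-342 is covered: preferential rate Free applies instead.
Duty = $45,260.00 × 0% = $0.00.
Line 2 (M-566, Casius, 2,229 m², $77,858.97):
Base rate for M-566 is 29%.
Additional duty on M-566 from Casius: +27.1%. Applied ad valorem rate: 29% + 27.1% = 56.1%.
Duty = $77,858.97 × 56.1% = $43,678.88.
Line 3 (W-642, Casius, 6,012 kg, $438,395.04):
Code W-642 is under a tariff-rate quota (threshold 2,417 kg). In-quota: 2,417 kg at 6%; over-quota: 3,595 kg at 33%.
Pro-rata value split: in-quota = $438,395.04 × 2,417/6,012 = $176,247.64; over-quota = $438,395.04 − $176,247.64 = $262,147.40.
In-quota duty = $176,247.64 × 6% = $10,574.86. Over-quota duty = $262,147.40 × 33% = $86,508.64.
Line duty = $10,574.86 + $86,508.64 = $97,083.50.
Line 4 (B-691, Fenania, 1,702 kg, $385,468.96):
Base rate for B-691 is 6%.
Origin Fenania qualifies under the Velune–Fenania agreement and B-691 is covered: preferential rate 1% applies instead.
Duty = $385,468.96 × 1% = $3,854.69.
Total = $0.00 + $43,678.88 + $97,083.50 + $3,854.69 = $144,617.07.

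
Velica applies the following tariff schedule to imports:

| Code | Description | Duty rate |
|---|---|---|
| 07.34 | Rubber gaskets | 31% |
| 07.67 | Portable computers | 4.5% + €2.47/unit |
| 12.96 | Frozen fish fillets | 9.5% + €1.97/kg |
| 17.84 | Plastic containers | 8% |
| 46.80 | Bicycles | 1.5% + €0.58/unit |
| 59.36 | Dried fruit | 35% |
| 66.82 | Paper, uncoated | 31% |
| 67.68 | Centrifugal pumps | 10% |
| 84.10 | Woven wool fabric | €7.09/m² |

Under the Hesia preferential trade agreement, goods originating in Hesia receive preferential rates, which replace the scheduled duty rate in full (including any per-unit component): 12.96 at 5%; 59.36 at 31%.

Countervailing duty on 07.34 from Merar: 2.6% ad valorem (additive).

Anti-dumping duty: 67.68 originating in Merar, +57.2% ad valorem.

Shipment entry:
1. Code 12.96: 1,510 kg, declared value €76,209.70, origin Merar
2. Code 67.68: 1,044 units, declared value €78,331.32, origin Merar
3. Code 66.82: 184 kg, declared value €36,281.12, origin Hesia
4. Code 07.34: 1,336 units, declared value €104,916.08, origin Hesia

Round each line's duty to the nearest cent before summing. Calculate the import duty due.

€106,624.40

Line 1 (12.96, Merar, 1,510 kg, €76,209.70):
Base rate for 12.96 is 9.5% + €1.97/kg.
12.96 has an FTA preferential rate, but origin Merar is not Hesia; base rate stands.
Duty = €76,209.70 × 9.5% + 1,510 × €1.97 = €10,214.62.
Line 2 (67.68, Merar, 1,044 units, €78,331.32):
Base rate for 67.68 is 10%.
Additional duty on 67.68 from Merar: +57.2%. Applied ad valorem rate: 10% + 57.2% = 67.2%.
Duty = €78,331.32 × 67.2% = €52,638.65.
Line 3 (66.82, Hesia, 184 kg, €36,281.12):
Base rate for 66.82 is 31%.
Origin Hesia is the FTA partner but 66.82 is not on the preference list; base rate stands.
Duty = €36,281.12 × 31% = €11,247.15.
Line 4 (07.34, Hesia, 1,336 units, €104,916.08):
Base rate for 07.34 is 31%.
Origin Hesia is the FTA partner but 07.34 is not on the preference list; base rate stands.
The additional-duty order on 07.34 targets Merar, not Hesia; it does not apply.
Duty = €104,916.08 × 31% = €32,523.98.
Total = €10,214.62 + €52,638.65 + €11,247.15 + €32,523.98 = €106,624.40.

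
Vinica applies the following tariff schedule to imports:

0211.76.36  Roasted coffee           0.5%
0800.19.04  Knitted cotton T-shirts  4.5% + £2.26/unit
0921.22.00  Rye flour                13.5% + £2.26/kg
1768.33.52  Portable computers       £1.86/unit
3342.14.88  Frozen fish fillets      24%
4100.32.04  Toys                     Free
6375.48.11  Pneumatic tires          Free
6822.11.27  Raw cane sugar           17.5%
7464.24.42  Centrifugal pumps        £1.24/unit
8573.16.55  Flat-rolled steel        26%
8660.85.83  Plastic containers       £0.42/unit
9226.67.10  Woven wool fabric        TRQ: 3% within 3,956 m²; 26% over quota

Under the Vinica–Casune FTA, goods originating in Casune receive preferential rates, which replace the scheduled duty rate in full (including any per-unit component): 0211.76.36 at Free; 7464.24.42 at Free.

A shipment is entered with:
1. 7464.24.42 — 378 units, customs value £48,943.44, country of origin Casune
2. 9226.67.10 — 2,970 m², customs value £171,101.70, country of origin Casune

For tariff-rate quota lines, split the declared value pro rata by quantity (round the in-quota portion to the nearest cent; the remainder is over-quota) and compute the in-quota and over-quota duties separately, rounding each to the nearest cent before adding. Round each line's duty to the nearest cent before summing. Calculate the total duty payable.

£5,133.05

Line 1 (7464.24.42, Casune, 378 units, £48,943.44):
Base rate for 7464.24.42 is £1.24/unit.
Origin Casune qualifies under the Vinica–Casune agreement and 7464.24.42 is covered: preferential rate Free applies instead.
Duty = £48,943.44 × 0% = £0.00.
Line 2 (9226.67.10, Casune, 2,970 m², £171,101.70):
Code 9226.67.10 is under a tariff-rate quota (threshold 3,956 m²). Quantity 2,970 m² is within the quota, so the in-quota rate 3% applies to the full value.
Duty = £171,101.70 × 3% = £5,133.05.
Total = £0.00 + £5,133.05 = £5,133.05.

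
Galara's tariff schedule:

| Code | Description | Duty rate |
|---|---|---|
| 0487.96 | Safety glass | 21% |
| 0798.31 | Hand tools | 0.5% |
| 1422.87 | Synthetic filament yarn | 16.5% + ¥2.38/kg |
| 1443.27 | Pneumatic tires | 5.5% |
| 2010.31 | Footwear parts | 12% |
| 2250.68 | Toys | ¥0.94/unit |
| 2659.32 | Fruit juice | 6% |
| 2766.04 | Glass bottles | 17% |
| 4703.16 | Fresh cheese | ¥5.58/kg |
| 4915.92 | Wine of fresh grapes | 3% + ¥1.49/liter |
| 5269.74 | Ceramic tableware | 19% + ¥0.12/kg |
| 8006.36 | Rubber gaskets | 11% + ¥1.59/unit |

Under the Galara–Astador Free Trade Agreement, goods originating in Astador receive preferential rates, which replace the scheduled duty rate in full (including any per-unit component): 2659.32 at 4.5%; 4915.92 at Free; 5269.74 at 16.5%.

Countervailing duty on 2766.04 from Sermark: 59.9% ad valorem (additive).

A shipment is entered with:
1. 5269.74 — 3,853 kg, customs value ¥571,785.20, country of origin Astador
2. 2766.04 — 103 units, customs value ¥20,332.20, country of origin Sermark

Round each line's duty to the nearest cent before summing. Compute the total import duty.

¥109,980.02

Line 1 (5269.74, Astador, 3,853 kg, ¥571,785.20):
Base rate for 5269.74 is 19% + ¥0.12/kg.
Origin Astador qualifies under the Galara–Astador agreement and 5269.74 is covered: preferential rate 16.5% applies instead.
Duty = ¥571,785.20 × 16.5% = ¥94,344.56.
Line 2 (2766.04, Sermark, 103 units, ¥20,332.20):
Base rate for 2766.04 is 17%.
Additional duty on 2766.04 from Sermark: +59.9%. Applied ad valorem rate: 17% + 59.9% = 76.9%.
Duty = ¥20,332.20 × 76.9% = ¥15,635.46.
Total = ¥94,344.56 + ¥15,635.46 = ¥109,980.02.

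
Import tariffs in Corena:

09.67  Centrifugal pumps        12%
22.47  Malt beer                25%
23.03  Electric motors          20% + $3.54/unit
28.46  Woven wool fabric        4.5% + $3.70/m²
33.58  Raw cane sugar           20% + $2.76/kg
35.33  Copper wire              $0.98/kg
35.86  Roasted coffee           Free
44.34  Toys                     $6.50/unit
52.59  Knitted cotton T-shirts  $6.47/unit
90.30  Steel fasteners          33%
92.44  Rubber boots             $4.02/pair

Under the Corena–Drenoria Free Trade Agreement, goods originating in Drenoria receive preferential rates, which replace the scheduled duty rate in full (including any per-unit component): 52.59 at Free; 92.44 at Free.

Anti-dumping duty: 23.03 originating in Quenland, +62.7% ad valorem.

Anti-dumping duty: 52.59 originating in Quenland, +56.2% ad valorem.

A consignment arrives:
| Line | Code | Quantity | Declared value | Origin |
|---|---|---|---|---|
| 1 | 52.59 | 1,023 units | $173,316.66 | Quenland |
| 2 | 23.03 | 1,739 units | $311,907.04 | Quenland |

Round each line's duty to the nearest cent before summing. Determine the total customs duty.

Line 1 (52.59, Quenland, 1,023 units, $173,316.66):
Base rate for 52.59 is $6.47/unit.
52.59 has an FTA preferential rate, but origin Quenland is not Drenoria; base rate stands.
Additional duty on 52.59 from Quenland: +56.2% ad valorem. Applied ad valorem rate = 56.2%.
Duty = $173,316.66 × 56.2% + 1,023 × $6.47 = $104,022.77.
Line 2 (23.03, Quenland, 1,739 units, $311,907.04):
Base rate for 23.03 is 20% + $3.54/unit.
Additional duty on 23.03 from Quenland: +62.7%. Applied ad valorem rate: 20% + 62.7% = 82.7%.
Duty = $311,907.04 × 82.7% + 1,739 × $3.54 = $264,103.18.
Total = $104,022.77 + $264,103.18 = $368,125.95.

$368,125.95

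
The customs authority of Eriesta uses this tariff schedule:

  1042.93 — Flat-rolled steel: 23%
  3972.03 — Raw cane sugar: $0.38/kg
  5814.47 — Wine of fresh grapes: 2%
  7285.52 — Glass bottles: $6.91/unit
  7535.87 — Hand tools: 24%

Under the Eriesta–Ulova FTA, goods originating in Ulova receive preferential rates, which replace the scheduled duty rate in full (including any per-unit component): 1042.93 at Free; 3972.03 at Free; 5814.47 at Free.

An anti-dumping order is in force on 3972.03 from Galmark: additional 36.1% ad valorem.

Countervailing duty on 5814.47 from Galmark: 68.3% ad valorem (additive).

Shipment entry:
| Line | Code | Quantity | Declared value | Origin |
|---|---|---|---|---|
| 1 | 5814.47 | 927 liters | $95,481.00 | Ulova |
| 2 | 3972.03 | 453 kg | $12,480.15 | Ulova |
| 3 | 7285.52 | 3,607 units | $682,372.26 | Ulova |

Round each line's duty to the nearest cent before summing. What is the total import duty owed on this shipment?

Line 1 (5814.47, Ulova, 927 liters, $95,481.00):
Base rate for 5814.47 is 2%.
Origin Ulova qualifies under the Eriesta–Ulova agreement and 5814.47 is covered: preferential rate Free applies instead.
The additional-duty order on 5814.47 targets Galmark, not Ulova; it does not apply.
Duty = $95,481.00 × 0% = $0.00.
Line 2 (3972.03, Ulova, 453 kg, $12,480.15):
Base rate for 3972.03 is $0.38/kg.
Origin Ulova qualifies under the Eriesta–Ulova agreement and 3972.03 is covered: preferential rate Free applies instead.
The additional-duty order on 3972.03 targets Galmark, not Ulova; it does not apply.
Duty = $12,480.15 × 0% = $0.00.
Line 3 (7285.52, Ulova, 3,607 units, $682,372.26):
Base rate for 7285.52 is $6.91/unit.
Origin Ulova is the FTA partner but 7285.52 is not on the preference list; base rate stands.
Duty = 3,607 × $6.91 = $24,924.37.
Total = $0.00 + $0.00 + $24,924.37 = $24,924.37.

$24,924.37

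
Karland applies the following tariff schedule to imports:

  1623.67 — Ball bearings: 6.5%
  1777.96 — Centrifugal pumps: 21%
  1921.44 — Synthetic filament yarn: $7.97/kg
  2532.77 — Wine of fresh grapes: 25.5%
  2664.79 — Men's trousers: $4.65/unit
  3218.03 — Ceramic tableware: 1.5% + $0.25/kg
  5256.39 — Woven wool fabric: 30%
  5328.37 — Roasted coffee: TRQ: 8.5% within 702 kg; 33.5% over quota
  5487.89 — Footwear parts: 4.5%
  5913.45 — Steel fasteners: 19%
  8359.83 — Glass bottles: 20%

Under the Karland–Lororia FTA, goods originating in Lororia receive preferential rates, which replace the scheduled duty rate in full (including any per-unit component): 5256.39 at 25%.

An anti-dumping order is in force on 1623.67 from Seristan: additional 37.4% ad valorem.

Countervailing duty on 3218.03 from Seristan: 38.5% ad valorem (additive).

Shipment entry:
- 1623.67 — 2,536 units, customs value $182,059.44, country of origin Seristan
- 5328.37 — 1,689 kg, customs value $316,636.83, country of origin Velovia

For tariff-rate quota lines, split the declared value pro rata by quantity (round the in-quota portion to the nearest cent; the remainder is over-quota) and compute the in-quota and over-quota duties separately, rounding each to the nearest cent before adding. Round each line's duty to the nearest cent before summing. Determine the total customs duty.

Line 1 (1623.67, Seristan, 2,536 units, $182,059.44):
Base rate for 1623.67 is 6.5%.
Additional duty on 1623.67 from Seristan: +37.4%. Applied ad valorem rate: 6.5% + 37.4% = 43.9%.
Duty = $182,059.44 × 43.9% = $79,924.09.
Line 2 (5328.37, Velovia, 1,689 kg, $316,636.83):
Code 5328.37 is under a tariff-rate quota (threshold 702 kg). In-quota: 702 kg at 8.5%; over-quota: 987 kg at 33.5%.
Pro-rata value split: in-quota = $316,636.83 × 702/1,689 = $131,603.94; over-quota = $316,636.83 − $131,603.94 = $185,032.89.
In-quota duty = $131,603.94 × 8.5% = $11,186.33. Over-quota duty = $185,032.89 × 33.5% = $61,986.02.
Line duty = $11,186.33 + $61,986.02 = $73,172.35.
Total = $79,924.09 + $73,172.35 = $153,096.44.

$153,096.44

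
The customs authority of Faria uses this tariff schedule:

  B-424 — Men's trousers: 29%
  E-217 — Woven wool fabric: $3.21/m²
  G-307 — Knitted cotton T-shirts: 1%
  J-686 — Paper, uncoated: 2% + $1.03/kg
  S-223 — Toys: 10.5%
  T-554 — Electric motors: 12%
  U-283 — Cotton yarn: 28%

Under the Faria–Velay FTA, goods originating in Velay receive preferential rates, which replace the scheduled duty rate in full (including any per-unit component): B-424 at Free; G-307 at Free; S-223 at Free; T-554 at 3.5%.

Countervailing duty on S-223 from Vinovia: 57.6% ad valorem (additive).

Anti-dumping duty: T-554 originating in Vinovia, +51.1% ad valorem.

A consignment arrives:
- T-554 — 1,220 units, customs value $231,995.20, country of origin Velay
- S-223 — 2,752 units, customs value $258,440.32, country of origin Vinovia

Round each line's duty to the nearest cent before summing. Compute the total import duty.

Line 1 (T-554, Velay, 1,220 units, $231,995.20):
Base rate for T-554 is 12%.
Origin Velay qualifies under the Faria–Velay agreement and T-554 is covered: preferential rate 3.5% applies instead.
The additional-duty order on T-554 targets Vinovia, not Velay; it does not apply.
Duty = $231,995.20 × 3.5% = $8,119.83.
Line 2 (S-223, Vinovia, 2,752 units, $258,440.32):
Base rate for S-223 is 10.5%.
S-223 has an FTA preferential rate, but origin Vinovia is not Velay; base rate stands.
Additional duty on S-223 from Vinovia: +57.6%. Applied ad valorem rate: 10.5% + 57.6% = 68.1%.
Duty = $258,440.32 × 68.1% = $175,997.86.
Total = $8,119.83 + $175,997.86 = $184,117.69.

$184,117.69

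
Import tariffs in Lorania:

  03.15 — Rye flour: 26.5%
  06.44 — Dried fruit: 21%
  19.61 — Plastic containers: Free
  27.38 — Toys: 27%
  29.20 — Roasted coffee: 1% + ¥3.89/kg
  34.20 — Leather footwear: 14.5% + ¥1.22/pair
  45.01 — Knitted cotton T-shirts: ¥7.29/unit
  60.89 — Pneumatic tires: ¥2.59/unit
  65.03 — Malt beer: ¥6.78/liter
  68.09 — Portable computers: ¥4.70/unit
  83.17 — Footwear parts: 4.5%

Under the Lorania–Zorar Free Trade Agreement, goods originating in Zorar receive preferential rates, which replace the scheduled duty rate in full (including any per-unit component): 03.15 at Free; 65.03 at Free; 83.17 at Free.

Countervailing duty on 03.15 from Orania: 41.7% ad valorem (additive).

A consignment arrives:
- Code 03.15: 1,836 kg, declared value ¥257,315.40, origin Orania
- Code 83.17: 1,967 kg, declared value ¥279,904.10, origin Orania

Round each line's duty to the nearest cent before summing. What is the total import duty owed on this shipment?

Line 1 (03.15, Orania, 1,836 kg, ¥257,315.40):
Base rate for 03.15 is 26.5%.
03.15 has an FTA preferential rate, but origin Orania is not Zorar; base rate stands.
Additional duty on 03.15 from Orania: +41.7%. Applied ad valorem rate: 26.5% + 41.7% = 68.2%.
Duty = ¥257,315.40 × 68.2% = ¥175,489.10.
Line 2 (83.17, Orania, 1,967 kg, ¥279,904.10):
Base rate for 83.17 is 4.5%.
83.17 has an FTA preferential rate, but origin Orania is not Zorar; base rate stands.
Duty = ¥279,904.10 × 4.5% = ¥12,595.68.
Total = ¥175,489.10 + ¥12,595.68 = ¥188,084.78.

¥188,084.78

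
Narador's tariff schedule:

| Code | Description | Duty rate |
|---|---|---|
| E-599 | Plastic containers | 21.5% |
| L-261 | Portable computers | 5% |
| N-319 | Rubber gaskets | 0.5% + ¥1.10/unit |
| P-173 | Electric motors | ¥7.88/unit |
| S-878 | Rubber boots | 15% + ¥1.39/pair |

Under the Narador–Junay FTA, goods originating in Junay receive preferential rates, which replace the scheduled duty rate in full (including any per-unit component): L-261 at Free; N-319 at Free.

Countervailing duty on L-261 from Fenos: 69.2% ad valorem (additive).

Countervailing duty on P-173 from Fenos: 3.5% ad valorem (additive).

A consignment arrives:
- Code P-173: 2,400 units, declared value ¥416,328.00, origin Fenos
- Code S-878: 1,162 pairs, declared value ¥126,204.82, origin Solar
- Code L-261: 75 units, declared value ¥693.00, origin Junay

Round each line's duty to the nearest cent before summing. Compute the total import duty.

¥54,029.38

Line 1 (P-173, Fenos, 2,400 units, ¥416,328.00):
Base rate for P-173 is ¥7.88/unit.
Additional duty on P-173 from Fenos: +3.5% ad valorem. Applied ad valorem rate = 3.5%.
Duty = ¥416,328.00 × 3.5% + 2,400 × ¥7.88 = ¥33,483.48.
Line 2 (S-878, Solar, 1,162 pairs, ¥126,204.82):
Base rate for S-878 is 15% + ¥1.39/pair.
Duty = ¥126,204.82 × 15% + 1,162 × ¥1.39 = ¥20,545.90.
Line 3 (L-261, Junay, 75 units, ¥693.00):
Base rate for L-261 is 5%.
Origin Junay qualifies under the Narador–Junay agreement and L-261 is covered: preferential rate Free applies instead.
The additional-duty order on L-261 targets Fenos, not Junay; it does not apply.
Duty = ¥693.00 × 0% = ¥0.00.
Total = ¥33,483.48 + ¥20,545.90 + ¥0.00 = ¥54,029.38.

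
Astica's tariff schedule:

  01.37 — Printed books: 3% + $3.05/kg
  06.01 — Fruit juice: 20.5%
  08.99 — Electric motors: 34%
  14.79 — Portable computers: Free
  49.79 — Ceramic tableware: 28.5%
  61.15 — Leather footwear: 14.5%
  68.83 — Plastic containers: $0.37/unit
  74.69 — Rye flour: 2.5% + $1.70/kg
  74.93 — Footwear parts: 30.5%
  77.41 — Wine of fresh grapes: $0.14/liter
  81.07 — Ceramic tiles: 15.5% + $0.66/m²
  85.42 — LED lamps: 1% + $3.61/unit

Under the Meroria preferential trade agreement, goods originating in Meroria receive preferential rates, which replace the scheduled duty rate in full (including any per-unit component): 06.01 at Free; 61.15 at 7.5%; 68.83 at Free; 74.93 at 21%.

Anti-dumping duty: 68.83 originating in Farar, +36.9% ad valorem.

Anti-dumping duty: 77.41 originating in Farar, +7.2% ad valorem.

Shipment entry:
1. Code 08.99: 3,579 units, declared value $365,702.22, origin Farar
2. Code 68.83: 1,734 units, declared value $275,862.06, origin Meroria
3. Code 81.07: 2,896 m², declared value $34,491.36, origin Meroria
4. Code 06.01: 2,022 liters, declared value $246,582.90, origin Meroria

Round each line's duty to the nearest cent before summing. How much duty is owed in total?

Line 1 (08.99, Farar, 3,579 units, $365,702.22):
Base rate for 08.99 is 34%.
Duty = $365,702.22 × 34% = $124,338.75.
Line 2 (68.83, Meroria, 1,734 units, $275,862.06):
Base rate for 68.83 is $0.37/unit.
Origin Meroria qualifies under the Astica–Meroria agreement and 68.83 is covered: preferential rate Free applies instead.
The additional-duty order on 68.83 targets Farar, not Meroria; it does not apply.
Duty = $275,862.06 × 0% = $0.00.
Line 3 (81.07, Meroria, 2,896 m², $34,491.36):
Base rate for 81.07 is 15.5% + $0.66/m².
Origin Meroria is the FTA partner but 81.07 is not on the preference list; base rate stands.
Duty = $34,491.36 × 15.5% + 2,896 × $0.66 = $7,257.52.
Line 4 (06.01, Meroria, 2,022 liters, $246,582.90):
Base rate for 06.01 is 20.5%.
Origin Meroria qualifies under the Astica–Meroria agreement and 06.01 is covered: preferential rate Free applies instead.
Duty = $246,582.90 × 0% = $0.00.
Total = $124,338.75 + $0.00 + $7,257.52 + $0.00 = $131,596.27.

$131,596.27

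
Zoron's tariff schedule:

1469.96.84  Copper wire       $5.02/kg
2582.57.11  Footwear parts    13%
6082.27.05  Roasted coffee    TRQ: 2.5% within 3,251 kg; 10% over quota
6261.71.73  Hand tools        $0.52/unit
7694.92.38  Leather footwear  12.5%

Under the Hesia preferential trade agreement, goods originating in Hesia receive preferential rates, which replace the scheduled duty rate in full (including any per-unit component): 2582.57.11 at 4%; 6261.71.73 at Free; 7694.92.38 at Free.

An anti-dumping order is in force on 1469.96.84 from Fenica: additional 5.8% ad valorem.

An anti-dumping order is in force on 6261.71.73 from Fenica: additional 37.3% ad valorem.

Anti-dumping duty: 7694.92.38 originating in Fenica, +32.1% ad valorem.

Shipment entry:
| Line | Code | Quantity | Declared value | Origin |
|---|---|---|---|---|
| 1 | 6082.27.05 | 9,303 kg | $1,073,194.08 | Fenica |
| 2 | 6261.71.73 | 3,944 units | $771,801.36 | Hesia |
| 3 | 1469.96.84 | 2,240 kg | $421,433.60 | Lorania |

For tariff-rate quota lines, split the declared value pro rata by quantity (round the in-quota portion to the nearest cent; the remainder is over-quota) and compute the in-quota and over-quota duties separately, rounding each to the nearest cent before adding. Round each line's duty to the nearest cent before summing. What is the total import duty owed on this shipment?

Line 1 (6082.27.05, Fenica, 9,303 kg, $1,073,194.08):
Code 6082.27.05 is under a tariff-rate quota (threshold 3,251 kg). In-quota: 3,251 kg at 2.5%; over-quota: 6,052 kg at 10%.
Pro-rata value split: in-quota = $1,073,194.08 × 3,251/9,303 = $375,035.36; over-quota = $1,073,194.08 − $375,035.36 = $698,158.72.
In-quota duty = $375,035.36 × 2.5% = $9,375.88. Over-quota duty = $698,158.72 × 10% = $69,815.87.
Line duty = $9,375.88 + $69,815.87 = $79,191.75.
Line 2 (6261.71.73, Hesia, 3,944 units, $771,801.36):
Base rate for 6261.71.73 is $0.52/unit.
Origin Hesia qualifies under the Zoron–Hesia agreement and 6261.71.73 is covered: preferential rate Free applies instead.
The additional-duty order on 6261.71.73 targets Fenica, not Hesia; it does not apply.
Duty = $771,801.36 × 0% = $0.00.
Line 3 (1469.96.84, Lorania, 2,240 kg, $421,433.60):
Base rate for 1469.96.84 is $5.02/kg.
The additional-duty order on 1469.96.84 targets Fenica, not Lorania; it does not apply.
Duty = 2,240 × $5.02 = $11,244.80.
Total = $79,191.75 + $0.00 + $11,244.80 = $90,436.55.

$90,436.55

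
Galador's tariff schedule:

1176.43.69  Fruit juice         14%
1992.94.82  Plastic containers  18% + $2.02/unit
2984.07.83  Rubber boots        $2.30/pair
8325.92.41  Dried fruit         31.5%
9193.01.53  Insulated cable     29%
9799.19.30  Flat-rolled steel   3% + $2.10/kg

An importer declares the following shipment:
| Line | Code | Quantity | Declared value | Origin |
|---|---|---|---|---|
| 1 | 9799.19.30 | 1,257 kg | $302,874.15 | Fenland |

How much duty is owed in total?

Line 1 (9799.19.30, Fenland, 1,257 kg, $302,874.15):
Base rate for 9799.19.30 is 3% + $2.10/kg.
Duty = $302,874.15 × 3% + 1,257 × $2.10 = $11,725.92.

$11,725.92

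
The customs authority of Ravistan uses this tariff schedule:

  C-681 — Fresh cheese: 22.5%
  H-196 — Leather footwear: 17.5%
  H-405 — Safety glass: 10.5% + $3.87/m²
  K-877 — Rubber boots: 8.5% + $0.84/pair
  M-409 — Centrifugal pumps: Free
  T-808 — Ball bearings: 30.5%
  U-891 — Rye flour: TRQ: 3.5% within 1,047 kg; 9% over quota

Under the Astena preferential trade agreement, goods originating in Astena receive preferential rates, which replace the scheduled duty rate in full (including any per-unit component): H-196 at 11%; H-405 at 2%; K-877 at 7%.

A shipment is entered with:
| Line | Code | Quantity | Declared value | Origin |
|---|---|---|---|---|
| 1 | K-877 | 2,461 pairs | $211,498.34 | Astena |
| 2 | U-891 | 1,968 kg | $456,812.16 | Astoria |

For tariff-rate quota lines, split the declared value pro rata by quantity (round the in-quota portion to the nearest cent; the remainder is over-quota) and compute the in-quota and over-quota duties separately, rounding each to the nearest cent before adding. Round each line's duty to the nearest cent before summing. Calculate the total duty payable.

Line 1 (K-877, Astena, 2,461 pairs, $211,498.34):
Base rate for K-877 is 8.5% + $0.84/pair.
Origin Astena qualifies under the Ravistan–Astena agreement and K-877 is covered: preferential rate 7% applies instead.
Duty = $211,498.34 × 7% = $14,804.88.
Line 2 (U-891, Astoria, 1,968 kg, $456,812.16):
Code U-891 is under a tariff-rate quota (threshold 1,047 kg). In-quota: 1,047 kg at 3.5%; over-quota: 921 kg at 9%.
Pro-rata value split: in-quota = $456,812.16 × 1,047/1,968 = $243,029.64; over-quota = $456,812.16 − $243,029.64 = $213,782.52.
In-quota duty = $243,029.64 × 3.5% = $8,506.04. Over-quota duty = $213,782.52 × 9% = $19,240.43.
Line duty = $8,506.04 + $19,240.43 = $27,746.47.
Total = $14,804.88 + $27,746.47 = $42,551.35.

$42,551.35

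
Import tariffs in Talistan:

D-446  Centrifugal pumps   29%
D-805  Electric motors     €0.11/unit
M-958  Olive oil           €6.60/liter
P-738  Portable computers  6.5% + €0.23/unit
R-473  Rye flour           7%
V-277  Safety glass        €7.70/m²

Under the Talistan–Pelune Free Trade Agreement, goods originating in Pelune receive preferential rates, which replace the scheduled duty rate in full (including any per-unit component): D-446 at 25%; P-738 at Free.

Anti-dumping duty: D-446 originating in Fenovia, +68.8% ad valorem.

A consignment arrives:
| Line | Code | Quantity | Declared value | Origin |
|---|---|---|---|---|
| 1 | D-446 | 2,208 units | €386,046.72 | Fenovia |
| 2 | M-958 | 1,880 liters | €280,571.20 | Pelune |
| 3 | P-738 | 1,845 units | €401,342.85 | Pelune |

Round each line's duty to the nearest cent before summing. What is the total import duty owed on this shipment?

€389,961.69

Line 1 (D-446, Fenovia, 2,208 units, €386,046.72):
Base rate for D-446 is 29%.
D-446 has an FTA preferential rate, but origin Fenovia is not Pelune; base rate stands.
Additional duty on D-446 from Fenovia: +68.8%. Applied ad valorem rate: 29% + 68.8% = 97.8%.
Duty = €386,046.72 × 97.8% = €377,553.69.
Line 2 (M-958, Pelune, 1,880 liters, €280,571.20):
Base rate for M-958 is €6.60/liter.
Origin Pelune is the FTA partner but M-958 is not on the preference list; base rate stands.
Duty = 1,880 × €6.60 = €12,408.00.
Line 3 (P-738, Pelune, 1,845 units, €401,342.85):
Base rate for P-738 is 6.5% + €0.23/unit.
Origin Pelune qualifies under the Talistan–Pelune agreement and P-738 is covered: preferential rate Free applies instead.
Duty = €401,342.85 × 0% = €0.00.
Total = €377,553.69 + €12,408.00 + €0.00 = €389,961.69.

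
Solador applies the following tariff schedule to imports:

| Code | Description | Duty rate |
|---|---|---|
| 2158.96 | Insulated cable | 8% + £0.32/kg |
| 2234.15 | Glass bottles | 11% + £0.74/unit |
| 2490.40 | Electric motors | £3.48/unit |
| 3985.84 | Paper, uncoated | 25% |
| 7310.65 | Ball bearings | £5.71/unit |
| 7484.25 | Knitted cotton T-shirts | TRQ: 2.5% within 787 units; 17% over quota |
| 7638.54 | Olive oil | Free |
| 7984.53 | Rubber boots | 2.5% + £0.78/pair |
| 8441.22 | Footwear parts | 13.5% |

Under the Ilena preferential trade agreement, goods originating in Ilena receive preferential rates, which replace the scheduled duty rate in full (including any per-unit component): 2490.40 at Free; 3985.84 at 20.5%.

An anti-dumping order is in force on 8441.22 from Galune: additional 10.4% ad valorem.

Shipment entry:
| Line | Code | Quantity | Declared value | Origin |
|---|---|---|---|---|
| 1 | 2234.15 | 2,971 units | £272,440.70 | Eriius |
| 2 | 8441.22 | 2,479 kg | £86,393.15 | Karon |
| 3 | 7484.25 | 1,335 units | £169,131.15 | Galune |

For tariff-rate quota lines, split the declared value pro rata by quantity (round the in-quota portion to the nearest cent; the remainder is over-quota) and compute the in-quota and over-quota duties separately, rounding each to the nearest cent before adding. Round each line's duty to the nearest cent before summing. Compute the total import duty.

£58,125.17

Line 1 (2234.15, Eriius, 2,971 units, £272,440.70):
Base rate for 2234.15 is 11% + £0.74/unit.
Duty = £272,440.70 × 11% + 2,971 × £0.74 = £32,167.02.
Line 2 (8441.22, Karon, 2,479 kg, £86,393.15):
Base rate for 8441.22 is 13.5%.
The additional-duty order on 8441.22 targets Galune, not Karon; it does not apply.
Duty = £86,393.15 × 13.5% = £11,663.08.
Line 3 (7484.25, Galune, 1,335 units, £169,131.15):
Code 7484.25 is under a tariff-rate quota (threshold 787 units). In-quota: 787 units at 2.5%; over-quota: 548 units at 17%.
Pro-rata value split: in-quota = £169,131.15 × 787/1,335 = £99,705.03; over-quota = £169,131.15 − £99,705.03 = £69,426.12.
In-quota duty = £99,705.03 × 2.5% = £2,492.63. Over-quota duty = £69,426.12 × 17% = £11,802.44.
Line duty = £2,492.63 + £11,802.44 = £14,295.07.
Total = £32,167.02 + £11,663.08 + £14,295.07 = £58,125.17.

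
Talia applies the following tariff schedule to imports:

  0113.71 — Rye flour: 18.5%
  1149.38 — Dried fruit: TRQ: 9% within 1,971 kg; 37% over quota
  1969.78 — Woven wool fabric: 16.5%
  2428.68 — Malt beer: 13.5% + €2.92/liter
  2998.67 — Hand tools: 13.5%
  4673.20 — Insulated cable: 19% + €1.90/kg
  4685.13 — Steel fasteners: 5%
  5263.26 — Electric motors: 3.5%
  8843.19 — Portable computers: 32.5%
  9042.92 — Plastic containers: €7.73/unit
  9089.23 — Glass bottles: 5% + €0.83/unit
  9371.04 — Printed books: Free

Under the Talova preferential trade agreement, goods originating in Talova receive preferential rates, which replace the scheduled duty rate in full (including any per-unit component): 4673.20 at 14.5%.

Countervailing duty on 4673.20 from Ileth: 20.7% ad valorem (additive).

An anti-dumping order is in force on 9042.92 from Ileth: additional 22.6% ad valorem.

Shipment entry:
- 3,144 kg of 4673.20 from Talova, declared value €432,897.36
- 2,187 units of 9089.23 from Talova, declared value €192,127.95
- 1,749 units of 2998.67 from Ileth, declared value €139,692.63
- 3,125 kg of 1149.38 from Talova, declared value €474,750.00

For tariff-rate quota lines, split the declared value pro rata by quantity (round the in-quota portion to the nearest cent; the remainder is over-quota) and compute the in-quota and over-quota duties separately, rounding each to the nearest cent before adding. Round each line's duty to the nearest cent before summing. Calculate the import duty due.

€184,866.13

Line 1 (4673.20, Talova, 3,144 kg, €432,897.36):
Base rate for 4673.20 is 19% + €1.90/kg.
Origin Talova qualifies under the Talia–Talova agreement and 4673.20 is covered: preferential rate 14.5% applies instead.
The additional-duty order on 4673.20 targets Ileth, not Talova; it does not apply.
Duty = €432,897.36 × 14.5% = €62,770.12.
Line 2 (9089.23, Talova, 2,187 units, €192,127.95):
Base rate for 9089.23 is 5% + €0.83/unit.
Origin Talova is the FTA partner but 9089.23 is not on the preference list; base rate stands.
Duty = €192,127.95 × 5% + 2,187 × €0.83 = €11,421.61.
Line 3 (2998.67, Ileth, 1,749 units, €139,692.63):
Base rate for 2998.67 is 13.5%.
Duty = €139,692.63 × 13.5% = €18,858.51.
Line 4 (1149.38, Talova, 3,125 kg, €474,750.00):
Code 1149.38 is under a tariff-rate quota (threshold 1,971 kg). In-quota: 1,971 kg at 9%; over-quota: 1,154 kg at 37%.
Pro-rata value split: in-quota = €474,750.00 × 1,971/3,125 = €299,434.32; over-quota = €474,750.00 − €299,434.32 = €175,315.68.
In-quota duty = €299,434.32 × 9% = €26,949.09. Over-quota duty = €175,315.68 × 37% = €64,866.80.
Line duty = €26,949.09 + €64,866.80 = €91,815.89.
Total = €62,770.12 + €11,421.61 + €18,858.51 + €91,815.89 = €184,866.13.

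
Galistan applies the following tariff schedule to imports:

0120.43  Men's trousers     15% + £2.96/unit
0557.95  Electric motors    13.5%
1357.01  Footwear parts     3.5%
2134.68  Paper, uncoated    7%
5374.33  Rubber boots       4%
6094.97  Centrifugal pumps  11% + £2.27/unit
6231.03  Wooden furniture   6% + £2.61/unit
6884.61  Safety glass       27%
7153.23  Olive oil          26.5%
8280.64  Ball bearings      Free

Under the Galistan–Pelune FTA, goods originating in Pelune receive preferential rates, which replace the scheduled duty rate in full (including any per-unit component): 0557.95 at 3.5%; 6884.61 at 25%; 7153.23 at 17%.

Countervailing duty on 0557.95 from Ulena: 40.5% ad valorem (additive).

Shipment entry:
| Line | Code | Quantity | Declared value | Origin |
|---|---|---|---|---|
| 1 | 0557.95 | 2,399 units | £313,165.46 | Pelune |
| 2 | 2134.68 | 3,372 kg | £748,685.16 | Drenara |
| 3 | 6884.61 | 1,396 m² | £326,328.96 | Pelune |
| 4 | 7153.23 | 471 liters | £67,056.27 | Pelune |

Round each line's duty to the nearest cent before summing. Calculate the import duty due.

Line 1 (0557.95, Pelune, 2,399 units, £313,165.46):
Base rate for 0557.95 is 13.5%.
Origin Pelune qualifies under the Galistan–Pelune agreement and 0557.95 is covered: preferential rate 3.5% applies instead.
The additional-duty order on 0557.95 targets Ulena, not Pelune; it does not apply.
Duty = £313,165.46 × 3.5% = £10,960.79.
Line 2 (2134.68, Drenara, 3,372 kg, £748,685.16):
Base rate for 2134.68 is 7%.
Duty = £748,685.16 × 7% = £52,407.96.
Line 3 (6884.61, Pelune, 1,396 m², £326,328.96):
Base rate for 6884.61 is 27%.
Origin Pelune qualifies under the Galistan–Pelune agreement and 6884.61 is covered: preferential rate 25% applies instead.
Duty = £326,328.96 × 25% = £81,582.24.
Line 4 (7153.23, Pelune, 471 liters, £67,056.27):
Base rate for 7153.23 is 26.5%.
Origin Pelune qualifies under the Galistan–Pelune agreement and 7153.23 is covered: preferential rate 17% applies instead.
Duty = £67,056.27 × 17% = £11,399.57.
Total = £10,960.79 + £52,407.96 + £81,582.24 + £11,399.57 = £156,350.56.

£156,350.56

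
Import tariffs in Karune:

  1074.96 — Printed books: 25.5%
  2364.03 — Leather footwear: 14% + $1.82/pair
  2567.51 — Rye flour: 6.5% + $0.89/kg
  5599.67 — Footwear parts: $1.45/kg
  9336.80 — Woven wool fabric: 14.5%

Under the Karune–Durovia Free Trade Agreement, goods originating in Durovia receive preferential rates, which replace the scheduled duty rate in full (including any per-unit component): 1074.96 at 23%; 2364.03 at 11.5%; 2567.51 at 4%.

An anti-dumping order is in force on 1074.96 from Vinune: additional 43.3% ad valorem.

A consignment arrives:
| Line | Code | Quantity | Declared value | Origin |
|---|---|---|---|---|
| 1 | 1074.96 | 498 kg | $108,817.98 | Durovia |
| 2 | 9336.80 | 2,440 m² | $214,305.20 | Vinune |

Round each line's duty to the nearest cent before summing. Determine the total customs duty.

Line 1 (1074.96, Durovia, 498 kg, $108,817.98):
Base rate for 1074.96 is 25.5%.
Origin Durovia qualifies under the Karune–Durovia agreement and 1074.96 is covered: preferential rate 23% applies instead.
The additional-duty order on 1074.96 targets Vinune, not Durovia; it does not apply.
Duty = $108,817.98 × 23% = $25,028.14.
Line 2 (9336.80, Vinune, 2,440 m², $214,305.20):
Base rate for 9336.80 is 14.5%.
Duty = $214,305.20 × 14.5% = $31,074.25.
Total = $25,028.14 + $31,074.25 = $56,102.39.

$56,102.39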